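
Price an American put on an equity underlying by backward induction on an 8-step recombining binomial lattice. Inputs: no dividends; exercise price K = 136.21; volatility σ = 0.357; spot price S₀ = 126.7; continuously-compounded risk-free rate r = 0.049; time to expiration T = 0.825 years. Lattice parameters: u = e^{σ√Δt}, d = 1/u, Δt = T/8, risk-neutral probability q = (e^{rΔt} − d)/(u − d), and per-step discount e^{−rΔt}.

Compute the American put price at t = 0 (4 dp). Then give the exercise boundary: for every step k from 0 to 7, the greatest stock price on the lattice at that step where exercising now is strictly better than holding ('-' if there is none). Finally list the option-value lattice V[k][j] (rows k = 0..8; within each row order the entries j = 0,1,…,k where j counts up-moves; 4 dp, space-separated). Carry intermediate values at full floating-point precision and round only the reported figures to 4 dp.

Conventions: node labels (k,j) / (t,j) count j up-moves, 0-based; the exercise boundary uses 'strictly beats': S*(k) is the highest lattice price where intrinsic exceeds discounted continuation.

price = 19.8968
boundary = - - - 89.8275 80.0977 89.8275 100.7392 112.9763
tree:
19.8968
27.2463 12.5554
36.1631 18.3713 6.7131
46.3825 26.0422 10.6844 2.7048
56.1123 35.5447 16.5534 4.7685 0.6138
64.7882 46.3825 24.7826 8.2746 1.2177 0.0000
72.5243 56.1123 35.4708 14.0637 2.4160 0.0000 0.0000
79.4225 64.7882 46.3825 23.2337 4.7933 0.0000 0.0000 0.0000
85.5735 72.5243 56.1123 35.4708 9.5100 0.0000 0.0000 0.0000 0.0000

Δt=0.10312, u=1.12147, d=0.89168, q=0.49342, disc=e^(-rΔt)=0.99496
k=8 terminal: V=max(K-S,0) → 85.5735 72.5243 56.1123 35.4708 9.5100 0.0000 0.0000 0.0000 0.0000
k=7: j=0 S=56.7875 intr=79.4225 cont=78.7360 V=79.4225[EX]; j=1 S=71.4218 intr=64.7882 cont=64.1016 V=64.7882[EX]; j=2 S=89.8275 intr=46.3825 cont=45.6960 V=46.3825[EX]; j=3 S=112.9763 intr=23.2337 cont=22.5471 V=23.2337[EX]; j=4 S=142.0907 intr=0.0000 cont=4.7933 V=4.7933[hold]; j=5 S=178.7080 intr=0.0000 cont=0.0000 V=0.0000[hold]; j=6 S=224.7617 intr=0.0000 cont=0.0000 V=0.0000[hold]; j=7 S=282.6835 intr=0.0000 cont=0.0000 V=0.0000[hold]  S*(7)=112.9763
k=6: j=0 S=63.6857 intr=72.5243 cont=71.8378 V=72.5243[EX]; j=1 S=80.0977 intr=56.1123 cont=55.4257 V=56.1123[EX]; j=2 S=100.7392 intr=35.4708 cont=34.7843 V=35.4708[EX]; j=3 S=126.7000 intr=9.5100 cont=14.0637 V=14.0637[hold]; j=4 S=159.3510 intr=0.0000 cont=2.4160 V=2.4160[hold]; j=5 S=200.4163 intr=0.0000 cont=0.0000 V=0.0000[hold]; j=6 S=252.0643 intr=0.0000 cont=0.0000 V=0.0000[hold]  S*(6)=100.7392
k=5: j=0 S=71.4218 intr=64.7882 cont=64.1016 V=64.7882[EX]; j=1 S=89.8275 intr=46.3825 cont=45.6960 V=46.3825[EX]; j=2 S=112.9763 intr=23.2337 cont=24.7826 V=24.7826[hold]; j=3 S=142.0907 intr=0.0000 cont=8.2746 V=8.2746[hold]; j=4 S=178.7080 intr=0.0000 cont=1.2177 V=1.2177[hold]; j=5 S=224.7617 intr=0.0000 cont=0.0000 V=0.0000[hold]  S*(5)=89.8275
k=4: j=0 S=80.0977 intr=56.1123 cont=55.4257 V=56.1123[EX]; j=1 S=100.7392 intr=35.4708 cont=35.5447 V=35.5447[hold]; j=2 S=126.7000 intr=9.5100 cont=16.5534 V=16.5534[hold]; j=3 S=159.3510 intr=0.0000 cont=4.7685 V=4.7685[hold]; j=4 S=200.4163 intr=0.0000 cont=0.6138 V=0.6138[hold]  S*(4)=80.0977
k=3: j=0 S=89.8275 intr=46.3825 cont=45.7322 V=46.3825[EX]; j=1 S=112.9763 intr=23.2337 cont=26.0422 V=26.0422[hold]; j=2 S=142.0907 intr=0.0000 cont=10.6844 V=10.6844[hold]; j=3 S=178.7080 intr=0.0000 cont=2.7048 V=2.7048[hold]  S*(3)=89.8275
k=2: j=0 S=100.7392 intr=35.4708 cont=36.1631 V=36.1631[hold]; j=1 S=126.7000 intr=9.5100 cont=18.3713 V=18.3713[hold]; j=2 S=159.3510 intr=0.0000 cont=6.7131 V=6.7131[hold]  S*(2)=-
k=1: j=0 S=112.9763 intr=23.2337 cont=27.2463 V=27.2463[hold]; j=1 S=142.0907 intr=0.0000 cont=12.5554 V=12.5554[hold]  S*(1)=-
k=0: j=0 S=126.7000 intr=9.5100 cont=19.8968 V=19.8968[hold]  S*(0)=-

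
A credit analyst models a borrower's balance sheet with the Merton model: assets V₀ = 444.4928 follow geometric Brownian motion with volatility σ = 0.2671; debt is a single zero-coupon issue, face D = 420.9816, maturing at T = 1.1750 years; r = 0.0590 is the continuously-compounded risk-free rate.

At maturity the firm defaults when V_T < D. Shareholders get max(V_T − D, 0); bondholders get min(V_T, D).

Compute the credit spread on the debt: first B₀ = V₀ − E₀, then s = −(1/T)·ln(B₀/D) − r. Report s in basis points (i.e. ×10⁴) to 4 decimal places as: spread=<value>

With assets at 444.4928 and a single debt payment of 420.9816 at 1.1750 years:
d₁ = [ln(V₀/D) + (r + σ²/2)T] / (σ√T)
   = [ln(444.4928/420.9816) + (0.0590 + 0.5·0.2671²)·1.1750] / (0.2671·√1.1750)
   = [0.054345 + 0.111239] / 0.289530 = 0.571905
d₂ = d₁ − σ√T = 0.571905 − 0.289530 = 0.282376
N(d₁) = 0.716307,  N(d₂) = 0.611172,  e^(−rT) = 0.933023
E₀ = V₀·N(d₁) − D·e^(−rT)·N(d₂)
   = 444.4928·0.716307 − 420.9816·0.933023·0.611172 = 78.333539
B₀ = V₀ − E₀ = 444.4928 − 78.333539 = 366.159261
spread = −(1/T)·ln(B₀/D) − r = −(1/1.1750)·ln(366.159261/420.9816) − 0.0590 = 0.05974106
in basis points: 0.05974106 × 10⁴ = 597.4106 bp

spread=597.4106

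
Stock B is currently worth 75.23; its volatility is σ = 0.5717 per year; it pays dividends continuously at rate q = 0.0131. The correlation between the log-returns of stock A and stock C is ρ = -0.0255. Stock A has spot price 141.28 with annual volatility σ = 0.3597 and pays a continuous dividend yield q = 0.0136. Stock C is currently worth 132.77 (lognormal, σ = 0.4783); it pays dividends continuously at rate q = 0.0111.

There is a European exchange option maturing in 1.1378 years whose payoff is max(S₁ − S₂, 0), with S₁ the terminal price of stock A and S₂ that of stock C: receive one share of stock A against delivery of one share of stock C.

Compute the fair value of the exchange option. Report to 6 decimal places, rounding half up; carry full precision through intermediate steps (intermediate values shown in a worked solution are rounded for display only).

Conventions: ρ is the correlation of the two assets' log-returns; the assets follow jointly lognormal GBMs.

σ_eff = √(σ₁² + σ₂² − 2ρσ₁σ₂) = √(0.3597² + 0.4783² − 2·-0.0255·0.3597·0.4783) = 0.605747
d₁ = (ln(S₁/S₂) + (q₂ − q₁ + σ_eff²/2)T) / (σ_eff√T) = (ln(141.28/132.77) + (0.0111 − 0.0136 + 0.183465)·1.1378) / 0.646136 = 0.414815
d₂ = d₁ − σ_eff√T = 0.414815 − 0.646136 = -0.231321
N(d₁) = 0.660861,  N(d₂) = 0.408533
V = S₁·e^{−q₁T}·N(d₁) − S₂·e^{−q₂T}·N(d₂) = 91.932846 − 53.560139 = 38.372707
Key observation: pricing in stock C-units makes this a unit-strike call on the ratio S₁/S₂ — the risk-free rate cancels and cannot affect the value.

exchange price = 38.372707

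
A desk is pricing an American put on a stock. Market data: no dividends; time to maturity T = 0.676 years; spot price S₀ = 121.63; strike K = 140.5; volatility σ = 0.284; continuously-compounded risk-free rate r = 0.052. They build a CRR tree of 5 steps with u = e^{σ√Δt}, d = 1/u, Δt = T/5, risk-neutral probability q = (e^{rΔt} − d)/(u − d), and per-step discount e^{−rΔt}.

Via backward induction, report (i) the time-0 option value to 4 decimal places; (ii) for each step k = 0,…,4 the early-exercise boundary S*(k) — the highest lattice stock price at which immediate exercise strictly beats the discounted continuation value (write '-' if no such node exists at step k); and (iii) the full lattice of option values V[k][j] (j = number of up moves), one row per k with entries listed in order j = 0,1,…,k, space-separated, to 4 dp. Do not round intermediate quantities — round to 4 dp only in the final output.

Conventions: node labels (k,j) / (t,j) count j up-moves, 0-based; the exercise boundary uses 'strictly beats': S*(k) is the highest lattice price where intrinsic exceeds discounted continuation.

Δt=0.13520  u=1.11007  d=0.90084  q=0.50764  discount=0.99299
step 5 (expiry): payoffs max(K−S,0) = 68.3422 51.5827 30.9306 5.4819 0.0000 0.0000
step 4: (k=4,j=0): S=80.1005, K−S=60.3995, hold=59.4152 ⇒ V=60.3995 exercise | (k=4,j=1): S=98.7047, K−S=41.7953, hold=40.8110 ⇒ V=41.7953 exercise | (k=4,j=2): S=121.6300, K−S=18.8700, hold=17.8857 ⇒ V=18.8700 exercise | (k=4,j=3): S=149.8800, K−S=0.0000, hold=2.6802 ⇒ V=2.6802 continue | (k=4,j=4): S=184.6913, K−S=0.0000, hold=0.0000 ⇒ V=0.0000 continue  boundary S*=121.6300
step 3: (k=3,j=0): S=88.9173, K−S=51.5827, hold=50.5984 ⇒ V=51.5827 exercise | (k=3,j=1): S=109.5694, K−S=30.9306, hold=29.9463 ⇒ V=30.9306 exercise | (k=3,j=2): S=135.0181, K−S=5.4819, hold=10.5768 ⇒ V=10.5768 continue | (k=3,j=3): S=166.3777, K−S=0.0000, hold=1.3104 ⇒ V=1.3104 continue  boundary S*=109.5694
step 2: (k=2,j=0): S=98.7047, K−S=41.7953, hold=40.8110 ⇒ V=41.7953 exercise | (k=2,j=1): S=121.6300, K−S=18.8700, hold=20.4540 ⇒ V=20.4540 continue | (k=2,j=2): S=149.8800, K−S=0.0000, hold=5.8317 ⇒ V=5.8317 continue  boundary S*=98.7047
step 1: (k=1,j=0): S=109.5694, K−S=30.9306, hold=30.7447 ⇒ V=30.9306 exercise | (k=1,j=1): S=135.0181, K−S=5.4819, hold=12.9399 ⇒ V=12.9399 continue  boundary S*=109.5694
step 0: (k=0,j=0): S=121.6300, K−S=18.8700, hold=21.6451 ⇒ V=21.6451 continue  boundary S*=-

price = 21.6451
boundary = - 109.5694 98.7047 109.5694 121.6300
tree:
21.6451
30.9306 12.9399
41.7953 20.4540 5.8317
51.5827 30.9306 10.5768 1.3104
60.3995 41.7953 18.8700 2.6802 0.0000
68.3422 51.5827 30.9306 5.4819 0.0000 0.0000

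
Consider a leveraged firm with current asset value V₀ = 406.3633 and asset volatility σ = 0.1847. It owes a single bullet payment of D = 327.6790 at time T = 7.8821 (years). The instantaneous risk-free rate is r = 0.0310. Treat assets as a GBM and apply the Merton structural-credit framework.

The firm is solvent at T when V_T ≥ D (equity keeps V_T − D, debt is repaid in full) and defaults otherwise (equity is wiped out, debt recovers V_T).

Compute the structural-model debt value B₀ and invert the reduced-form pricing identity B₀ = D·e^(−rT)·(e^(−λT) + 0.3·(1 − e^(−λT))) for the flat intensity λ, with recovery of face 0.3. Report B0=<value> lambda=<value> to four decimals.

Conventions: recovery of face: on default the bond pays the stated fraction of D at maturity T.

B0=239.7469 lambda=0.0125

Apply the equity-as-call identities (strike 327.6790, horizon 7.8821 years):
d₁ = [ln(V₀/D) + (r + σ²/2)T] / (σ√T)
   = [ln(406.3633/327.6790) + (0.0310 + 0.5·0.1847²)·7.8821] / (0.1847·√7.8821)
   = [0.215213 + 0.378790] / 0.518547 = 1.145516
d₂ = d₁ − σ√T = 1.145516 − 0.518547 = 0.626969
N(d₁) = 0.874002,  N(d₂) = 0.734660,  e^(−rT) = 0.783217
E₀ = V₀·N(d₁) − D·e^(−rT)·N(d₂)
   = 406.3633·0.874002 − 327.6790·0.783217·0.734660 = 166.616382
B₀ = V₀ − E₀ = 406.3633 − 166.616382 = 239.746918
e^(−λT) = (B₀·e^(rT)/D − 0.3)/(1 − 0.3) = (239.7469·1.276785/327.6790 − 0.3)/0.7 = 0.90594548
λ = −ln(0.90594548)/7.8821 = 0.012532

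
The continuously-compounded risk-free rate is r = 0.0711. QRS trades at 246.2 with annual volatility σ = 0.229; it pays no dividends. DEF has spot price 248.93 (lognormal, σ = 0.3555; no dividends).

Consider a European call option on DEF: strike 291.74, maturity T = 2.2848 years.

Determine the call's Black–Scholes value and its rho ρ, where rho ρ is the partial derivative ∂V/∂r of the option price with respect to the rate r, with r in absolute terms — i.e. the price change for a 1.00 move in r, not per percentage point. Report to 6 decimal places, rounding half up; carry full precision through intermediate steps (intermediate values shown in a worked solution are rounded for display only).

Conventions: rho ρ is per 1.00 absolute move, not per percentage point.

price = 53.098396
ρ = 224.825346

σ√T = 0.3555·√2.2848 = 0.537358
d₁ = (ln(S/K) + (r+σ²/2)T) / (σ√T) = (ln(248.93/291.74) + (0.0711+0.3555²/2)·2.2848) / 0.537358 = (-0.158691 + 0.306826) / 0.537358 = 0.275672
d₂ = d₁ − σ√T = 0.275672 − 0.537358 = -0.261685
e^{−rT} = 0.850059
N(d₁) = 0.608600,  N(d₂) = 0.396782
Call price V = S·N(d₁) − K·e^{−rT}·N(d₂) = 151.498845 − 98.400449 = 53.098396
ρ = K·T·e^{−rT}·N(d₂) = 224.825346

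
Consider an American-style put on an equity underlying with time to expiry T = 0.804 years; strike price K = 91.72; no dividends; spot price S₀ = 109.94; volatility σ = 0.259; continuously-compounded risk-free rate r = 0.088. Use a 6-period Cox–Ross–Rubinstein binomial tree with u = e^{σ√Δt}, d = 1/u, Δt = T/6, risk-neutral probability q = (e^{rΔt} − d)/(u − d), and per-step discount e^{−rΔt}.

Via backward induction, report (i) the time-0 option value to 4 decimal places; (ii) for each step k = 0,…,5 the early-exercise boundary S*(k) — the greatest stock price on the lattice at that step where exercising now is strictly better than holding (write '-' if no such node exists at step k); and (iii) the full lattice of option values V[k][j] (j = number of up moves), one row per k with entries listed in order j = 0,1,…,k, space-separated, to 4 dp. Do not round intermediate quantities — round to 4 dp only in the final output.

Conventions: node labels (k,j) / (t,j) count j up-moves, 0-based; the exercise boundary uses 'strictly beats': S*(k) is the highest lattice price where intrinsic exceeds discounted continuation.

price = 1.6327
boundary = - - - - 75.2410 82.7237
tree:
1.6327
3.0455 0.4591
5.5503 0.9684 0.0332
9.7943 2.0394 0.0729 0.0000
16.4790 4.2874 0.1599 0.0000 0.0000
23.2848 8.9963 0.3507 0.0000 0.0000 0.0000
29.4751 16.4790 0.7695 0.0000 0.0000 0.0000 0.0000

Δt=0.13400, u=1.09945, d=0.90955, q=0.53878, disc=e^(-rΔt)=0.98828
k=6 terminal: V=max(K-S,0) → 29.4751 16.4790 0.7695 0.0000 0.0000 0.0000 0.0000
k=5: j=0 S=68.4352 intr=23.2848 cont=22.2096 V=23.2848[EX]; j=1 S=82.7237 intr=8.9963 cont=7.9211 V=8.9963[EX]; j=2 S=99.9955 intr=0.0000 cont=0.3507 V=0.3507[hold]; j=3 S=120.8735 intr=0.0000 cont=0.0000 V=0.0000[hold]; j=4 S=146.1105 intr=0.0000 cont=0.0000 V=0.0000[hold]; j=5 S=176.6168 intr=0.0000 cont=0.0000 V=0.0000[hold]  S*(5)=82.7237
k=4: j=0 S=75.2410 intr=16.4790 cont=15.4038 V=16.4790[EX]; j=1 S=90.9505 intr=0.7695 cont=4.2874 V=4.2874[hold]; j=2 S=109.9400 intr=0.0000 cont=0.1599 V=0.1599[hold]; j=3 S=132.8943 intr=0.0000 cont=0.0000 V=0.0000[hold]; j=4 S=160.6412 intr=0.0000 cont=0.0000 V=0.0000[hold]  S*(4)=75.2410
k=3: j=0 S=82.7237 intr=8.9963 cont=9.7943 V=9.7943[hold]; j=1 S=99.9955 intr=0.0000 cont=2.0394 V=2.0394[hold]; j=2 S=120.8735 intr=0.0000 cont=0.0729 V=0.0729[hold]; j=3 S=146.1105 intr=0.0000 cont=0.0000 V=0.0000[hold]  S*(3)=-
k=2: j=0 S=90.9505 intr=0.7695 cont=5.5503 V=5.5503[hold]; j=1 S=109.9400 intr=0.0000 cont=0.9684 V=0.9684[hold]; j=2 S=132.8943 intr=0.0000 cont=0.0332 V=0.0332[hold]  S*(2)=-
k=1: j=0 S=99.9955 intr=0.0000 cont=3.0455 V=3.0455[hold]; j=1 S=120.8735 intr=0.0000 cont=0.4591 V=0.4591[hold]  S*(1)=-
k=0: j=0 S=109.9400 intr=0.0000 cont=1.6327 V=1.6327[hold]  S*(0)=-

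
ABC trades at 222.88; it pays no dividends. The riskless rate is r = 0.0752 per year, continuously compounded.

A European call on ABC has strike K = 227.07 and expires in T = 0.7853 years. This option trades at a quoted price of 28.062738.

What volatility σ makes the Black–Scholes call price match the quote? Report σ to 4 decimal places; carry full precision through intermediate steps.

sigma = 0.3037

At σ = 0.3037 the Black–Scholes value reproduces the quote:
σ√T = 0.3037·√0.7853 = 0.269130
d₁ = (ln(S/K) + (r+σ²/2)T) / (σ√T) = (ln(222.88/227.07) + (0.0752+0.3037²/2)·0.7853) / 0.269130 = (-0.018625 + 0.095270) / 0.269130 = 0.284789
d₂ = d₁ − σ√T = 0.284789 − 0.269130 = 0.015658
e^{−rT} = 0.942655
N(d₁) = 0.612097,  N(d₂) = 0.506247
V = S·N(d₁) − K·e^{−rT}·N(d₂) = 136.424183 − 108.361445 = 28.062738 (the quoted price), and the Black–Scholes price is strictly increasing in σ, so σ is unique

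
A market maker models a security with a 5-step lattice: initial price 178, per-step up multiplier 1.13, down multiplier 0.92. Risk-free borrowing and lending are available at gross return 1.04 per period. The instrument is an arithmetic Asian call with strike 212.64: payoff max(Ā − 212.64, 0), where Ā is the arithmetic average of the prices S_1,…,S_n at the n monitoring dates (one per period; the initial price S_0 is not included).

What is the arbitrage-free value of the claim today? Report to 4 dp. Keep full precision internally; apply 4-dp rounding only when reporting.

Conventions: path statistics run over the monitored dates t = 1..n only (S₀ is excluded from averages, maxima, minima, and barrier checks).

Set p* = 0.5714 (from d < R < u); the path-dependent value is the discounted p*-expectation over all price paths.
Enumerate all 2^5 = 32 price paths (U = up ×1.13, D = down ×0.92); each path with k up-moves has probability p*^k·(1−p*)^(5−k).
DDDDD: Ā=139.5720, payoff=0.0000, prob=0.014458
UDDDD: Ā=171.4309, payoff=0.0000, prob=0.019278
DUDDD: Ā=163.9549, payoff=0.0000, prob=0.019278
UUDDD: Ā=201.3793, payoff=0.0000, prob=0.025704
DDUDD: Ā=157.0769, payoff=0.0000, prob=0.019278
UDUDD: Ā=192.9315, payoff=0.0000, prob=0.025704
DUUDD: Ā=185.4555, payoff=0.0000, prob=0.025704
UUUDD: Ā=227.7877, payoff=15.1477, prob=0.034271
DDDUD: Ā=150.7492, payoff=0.0000, prob=0.019278
UDDUD: Ā=185.1594, payoff=0.0000, prob=0.025704
DUDUD: Ā=177.6834, payoff=0.0000, prob=0.025704
UUDUD: Ā=218.2416, payoff=5.6016, prob=0.034271
DDUUD: Ā=170.8055, payoff=0.0000, prob=0.025704
UDUUD: Ā=209.7937, payoff=0.0000, prob=0.034271
DUUUD: Ā=202.3177, payoff=0.0000, prob=0.034271
UUUUD: Ā=248.4989, payoff=35.8589, prob=0.045695
DDDDU: Ā=144.9278, payoff=0.0000, prob=0.019278
UDDDU: Ā=178.0091, payoff=0.0000, prob=0.025704
DUDDU: Ā=170.5331, payoff=0.0000, prob=0.025704
UUDDU: Ā=209.4592, payoff=0.0000, prob=0.034271
DDUDU: Ā=163.6552, payoff=0.0000, prob=0.025704
UDUDU: Ā=201.0113, payoff=0.0000, prob=0.034271
DUUDU: Ā=193.5353, payoff=0.0000, prob=0.034271
UUUDU: Ā=237.7118, payoff=25.0718, prob=0.045695
DDDUU: Ā=157.3275, payoff=0.0000, prob=0.025704
UDDUU: Ā=193.2392, payoff=0.0000, prob=0.034271
DUDUU: Ā=185.7632, payoff=0.0000, prob=0.034271
UUDUU: Ā=228.1657, payoff=15.5257, prob=0.045695
DDUUU: Ā=178.8853, payoff=0.0000, prob=0.034271
UDUUU: Ā=219.7178, payoff=7.0778, prob=0.045695
DUUUU: Ā=212.2418, payoff=0.0000, prob=0.045695
UUUUU: Ā=260.6883, payoff=48.0483, prob=0.060927
Price = Σ prob·payoff / R^5 = 7.455664 / 1.216653 = 6.1280

price = 6.1280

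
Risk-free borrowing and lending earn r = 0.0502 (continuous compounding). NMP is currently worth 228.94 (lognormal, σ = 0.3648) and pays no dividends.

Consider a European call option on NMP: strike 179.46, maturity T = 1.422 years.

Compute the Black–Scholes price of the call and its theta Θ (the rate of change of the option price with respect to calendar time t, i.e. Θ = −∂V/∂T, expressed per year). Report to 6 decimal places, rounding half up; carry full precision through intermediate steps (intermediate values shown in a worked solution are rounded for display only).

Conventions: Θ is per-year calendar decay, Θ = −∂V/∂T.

σ√T = 0.3648·√1.422 = 0.435015
d₁ = (ln(S/K) + (r+σ²/2)T) / (σ√T) = (ln(228.94/179.46) + (0.0502+0.3648²/2)·1.422) / 0.435015 = (0.243508 + 0.166004) / 0.435015 = 0.941372
d₂ = d₁ − σ√T = 0.941372 − 0.435015 = 0.506356
e^{−rT} = 0.931104
N(d₁) = 0.826743,  N(d₂) = 0.693697
Call price V = S·N(d₁) − K·e^{−rT}·N(d₂) = 189.274500 − 115.913889 = 73.360611
φ(d₁) = (1/√(2π))·e^{−d₁²/2} = 0.256141
Θ = −S·φ(d₁)·σ/(2√T) − r·K·e^{−rT}·N(d₂) = −8.969641 − 5.818877 = -14.788518

price = 73.360611
Θ = -14.788518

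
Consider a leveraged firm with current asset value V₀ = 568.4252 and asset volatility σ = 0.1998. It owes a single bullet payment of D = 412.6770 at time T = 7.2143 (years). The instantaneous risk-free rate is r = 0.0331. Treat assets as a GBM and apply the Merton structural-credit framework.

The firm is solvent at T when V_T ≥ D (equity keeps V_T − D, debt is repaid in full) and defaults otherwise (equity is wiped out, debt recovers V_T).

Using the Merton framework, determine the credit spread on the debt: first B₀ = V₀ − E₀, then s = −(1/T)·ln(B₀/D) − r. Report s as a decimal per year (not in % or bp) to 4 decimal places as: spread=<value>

spread=0.0076

Equity is a call on the firm's assets struck at D = 412.6770:
d₁ = [ln(V₀/D) + (r + σ²/2)T] / (σ√T)
   = [ln(568.4252/412.6770) + (0.0331 + 0.5·0.1998²)·7.2143] / (0.1998·√7.2143)
   = [0.320205 + 0.382791] / 0.536652 = 1.309966
d₂ = d₁ − σ√T = 1.309966 − 0.536652 = 0.773314
N(d₁) = 0.904896,  N(d₂) = 0.780332,  e^(−rT) = 0.787578
E₀ = V₀·N(d₁) − D·e^(−rT)·N(d₂)
   = 568.4252·0.904896 − 412.6770·0.787578·0.780332 = 260.746209
B₀ = V₀ − E₀ = 568.4252 − 260.746209 = 307.678991
spread = −(1/T)·ln(B₀/D) − r = −(1/7.2143)·ln(307.678991/412.6770) − 0.0331 = 0.00759809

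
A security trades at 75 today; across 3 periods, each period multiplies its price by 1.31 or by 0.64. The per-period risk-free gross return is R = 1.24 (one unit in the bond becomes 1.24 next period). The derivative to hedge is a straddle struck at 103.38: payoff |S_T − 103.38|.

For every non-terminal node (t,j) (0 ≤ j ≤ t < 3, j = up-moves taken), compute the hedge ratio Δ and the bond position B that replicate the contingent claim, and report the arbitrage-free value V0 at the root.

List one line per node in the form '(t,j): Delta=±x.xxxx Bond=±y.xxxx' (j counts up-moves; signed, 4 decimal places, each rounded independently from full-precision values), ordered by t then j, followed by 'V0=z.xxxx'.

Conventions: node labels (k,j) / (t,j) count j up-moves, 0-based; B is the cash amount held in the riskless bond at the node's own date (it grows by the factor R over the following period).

The replicating-portfolio and risk-neutral prices coincide; use p* = (1.24−0.64)/(1.31−0.64) = 0.8955 for the latter.
Expiry values: V(3,0)=83.7192, V(3,1)=63.1368, V(3,2)=21.0072, V(3,3)=65.2268
  t=2,j=0: stock 30.7200 → up 40.2432 (V=63.1368), down 19.6608 (V=83.7192). Price 52.6510; hedge Δ=-1.0000, bond B=83.3710.
  t=2,j=1: stock 62.8800 → up 82.3728 (V=21.0072), down 40.2432 (V=63.1368). Price 20.4910; hedge Δ=-1.0000, bond B=83.3710.
  t=2,j=2: stock 128.7075 → up 168.6068 (V=65.2268), down 82.3728 (V=21.0072). Price 48.8765; hedge Δ=0.5128, bond B=-17.1229.
  t=1,j=0: stock 48.0000 → up 62.8800 (V=20.4910), down 30.7200 (V=52.6510). Price 19.2347; hedge Δ=-1.0000, bond B=67.2347.
  t=1,j=1: stock 98.2500 → up 128.7075 (V=48.8765), down 62.8800 (V=20.4910). Price 37.0249; hedge Δ=0.4312, bond B=-5.3416.
  t=0,j=0: stock 75.0000 → up 98.2500 (V=37.0249), down 48.0000 (V=19.2347). Price 28.3598; hedge Δ=0.3540, bond B=1.8073.
Check: Δ(0,0)·S0 + B(0,0) = 28.3598 = V0.

(0,0): Delta=0.3540 Bond=1.8073
(1,0): Delta=-1.0000 Bond=67.2347
(1,1): Delta=0.4312 Bond=-5.3416
(2,0): Delta=-1.0000 Bond=83.3710
(2,1): Delta=-1.0000 Bond=83.3710
(2,2): Delta=0.5128 Bond=-17.1229
V0=28.3598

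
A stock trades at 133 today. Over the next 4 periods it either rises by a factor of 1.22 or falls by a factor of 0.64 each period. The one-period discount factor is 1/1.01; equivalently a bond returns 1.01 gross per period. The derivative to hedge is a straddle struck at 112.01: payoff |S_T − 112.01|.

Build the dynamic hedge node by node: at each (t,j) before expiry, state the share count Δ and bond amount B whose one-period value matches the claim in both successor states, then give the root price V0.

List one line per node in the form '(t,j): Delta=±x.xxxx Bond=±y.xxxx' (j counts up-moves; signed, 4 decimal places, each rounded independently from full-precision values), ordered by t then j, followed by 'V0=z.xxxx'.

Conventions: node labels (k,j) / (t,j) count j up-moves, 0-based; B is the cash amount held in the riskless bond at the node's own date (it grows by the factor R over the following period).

(0,0): Delta=0.3885 Bond=11.8570
(1,0): Delta=-0.3123 Bond=71.6208
(1,1): Delta=0.5971 Bond=-21.8772
(2,0): Delta=-1.0000 Bond=109.8030
(2,1): Delta=-0.1075 Bond=51.0725
(2,2): Delta=0.8069 Bond=-63.6240
(3,0): Delta=-1.0000 Bond=110.9010
(3,1): Delta=-1.0000 Bond=110.9010
(3,2): Delta=0.1582 Bond=17.9164
(3,3): Delta=1.0000 Bond=-110.9010
V0=63.5223

No-arbitrage ⇒ martingale measure with p* = (R−d)/(u−d) = 0.6379.
At maturity the claim pays: V(4,0)=89.6963, V(4,1)=69.4745, V(4,2)=30.9267, V(4,3)=42.5550, V(4,4)=182.6295
Node (3,0) S=34.8652: V=(p*·69.4745+(1−p*)·89.6963)/1.01=76.0358; Δ=(69.4745−89.6963)/(42.5355−22.3137)=-1.0000; B=V−Δ·S=110.9010
Node (3,1) S=66.4617: V=(p*·30.9267+(1−p*)·69.4745)/1.01=44.4393; Δ=(30.9267−69.4745)/(81.0833−42.5355)=-1.0000; B=V−Δ·S=110.9010
Node (3,2) S=126.6926: V=(p*·42.5550+(1−p*)·30.9267)/1.01=37.9651; Δ=(42.5550−30.9267)/(154.5650−81.0833)=0.1582; B=V−Δ·S=17.9164
Node (3,3) S=241.5078: V=(p*·182.6295+(1−p*)·42.5550)/1.01=130.6068; Δ=(182.6295−42.5550)/(294.6395−154.5650)=1.0000; B=V−Δ·S=-110.9010
Node (2,0) S=54.4768: V=(p*·44.4393+(1−p*)·76.0358)/1.01=55.3262; Δ=(44.4393−76.0358)/(66.4617−34.8652)=-1.0000; B=V−Δ·S=109.8030
Node (2,1) S=103.8464: V=(p*·37.9651+(1−p*)·44.4393)/1.01=39.9101; Δ=(37.9651−44.4393)/(126.6926−66.4617)=-0.1075; B=V−Δ·S=51.0725
Node (2,2) S=197.9572: V=(p*·130.6068+(1−p*)·37.9651)/1.01=96.1031; Δ=(130.6068−37.9651)/(241.5078−126.6926)=0.8069; B=V−Δ·S=-63.6240
Node (1,0) S=85.1200: V=(p*·39.9101+(1−p*)·55.3262)/1.01=45.0414; Δ=(39.9101−55.3262)/(103.8464−54.4768)=-0.3123; B=V−Δ·S=71.6208
Node (1,1) S=162.2600: V=(p*·96.1031+(1−p*)·39.9101)/1.01=75.0073; Δ=(96.1031−39.9101)/(197.9572−103.8464)=0.5971; B=V−Δ·S=-21.8772
Node (0,0) S=133.0000: V=(p*·75.0073+(1−p*)·45.0414)/1.01=63.5223; Δ=(75.0073−45.0414)/(162.2600−85.1200)=0.3885; B=V−Δ·S=11.8570
Sanity check at the root: Δ(0,0)·S0 + B(0,0) reproduces V0 = 63.5223.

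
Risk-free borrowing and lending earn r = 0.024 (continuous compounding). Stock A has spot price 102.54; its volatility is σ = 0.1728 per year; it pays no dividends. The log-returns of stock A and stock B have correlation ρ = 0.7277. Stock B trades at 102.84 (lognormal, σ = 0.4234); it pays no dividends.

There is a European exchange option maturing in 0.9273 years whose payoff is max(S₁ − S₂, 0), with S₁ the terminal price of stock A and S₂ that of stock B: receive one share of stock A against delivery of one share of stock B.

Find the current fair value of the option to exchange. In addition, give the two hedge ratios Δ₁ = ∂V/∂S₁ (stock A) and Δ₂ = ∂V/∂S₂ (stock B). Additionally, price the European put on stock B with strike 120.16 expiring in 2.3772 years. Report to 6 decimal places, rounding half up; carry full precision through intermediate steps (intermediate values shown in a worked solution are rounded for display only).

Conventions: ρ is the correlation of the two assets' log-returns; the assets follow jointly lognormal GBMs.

exchange price = 12.439757
Δ1 = 0.557561
Δ2 = -0.434973
price(stock B put K=120.16) = 33.310086

σ_eff = √(σ₁² + σ₂² − 2ρσ₁σ₂) = √(0.1728² + 0.4234² − 2·0.7277·0.1728·0.4234) = 0.320383
d₁ = (ln(S₁/S₂) + (q₂ − q₁ + σ_eff²/2)T) / (σ_eff√T) = (ln(102.54/102.84) + (0.0 − 0.0 + 0.051323)·0.9273) / 0.308517 = 0.144789
d₂ = d₁ − σ_eff√T = 0.144789 − 0.308517 = -0.163728
N(d₁) = 0.557561,  N(d₂) = 0.434973
V = S₁·e^{−q₁T}·N(d₁) − S₂·e^{−q₂T}·N(d₂) = 57.172349 − 44.732592 = 12.439757
Δ₁ = e^{−q₁T}·N(d₁) = 0.557561;  Δ₂ = −e^{−q₂T}·N(d₂) = -0.434973
[vanilla: stock B put K=120.16]
σ√T = 0.4234·√2.3772 = 0.652805
d₁ = (ln(S/K) + (r+σ²/2)T) / (σ√T) = (ln(102.84/120.16) + (0.024+0.4234²/2)·2.3772) / 0.652805 = (-0.155650 + 0.270130) / 0.652805 = 0.175367
d₂ = d₁ − σ√T = 0.175367 − 0.652805 = -0.477439
e^{−rT} = 0.944544
N(−d₁) = 0.430396,  N(−d₂) = 0.683475
price = K·e^{−rT}·N(−d₂) − S·N(−d₁) = 77.571979 − 44.261893 = 33.310086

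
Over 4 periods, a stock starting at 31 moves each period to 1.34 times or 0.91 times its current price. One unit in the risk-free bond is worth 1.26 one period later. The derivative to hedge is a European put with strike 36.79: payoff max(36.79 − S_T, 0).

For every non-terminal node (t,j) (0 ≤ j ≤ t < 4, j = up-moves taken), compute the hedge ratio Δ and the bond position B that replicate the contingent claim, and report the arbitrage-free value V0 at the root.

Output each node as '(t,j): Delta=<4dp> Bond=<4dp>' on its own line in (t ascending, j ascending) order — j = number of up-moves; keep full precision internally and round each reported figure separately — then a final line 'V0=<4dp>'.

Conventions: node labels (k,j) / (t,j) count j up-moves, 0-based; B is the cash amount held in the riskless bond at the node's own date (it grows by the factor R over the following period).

Arbitrage-free pricing uses the up-move probability p* = (R−d)/(u−d) = 0.8140, discounting each step at R = 1.26.
At maturity the claim pays: V(4,0)=15.5318, V(4,1)=5.4867, V(4,2)=0.0000, V(4,3)=0.0000, V(4,4)=0.0000
(3,0): S=23.3607. Δ = (V_up−V_dn)/(S_up−S_dn) = (5.4867−15.5318)/(31.3033−21.2582) = -1.0000. V = [p*·5.4867 + (1−p*)·15.5318]/1.26 = 5.8377. B = V − Δ·S = 29.1984.
(3,1): S=34.3993. Δ = (V_up−V_dn)/(S_up−S_dn) = (0.0000−5.4867)/(46.0950−31.3033) = -0.3709. V = [p*·0.0000 + (1−p*)·5.4867]/1.26 = 0.8101. B = V − Δ·S = 13.5698.
(3,2): S=50.6539. Δ = (V_up−V_dn)/(S_up−S_dn) = (0.0000−0.0000)/(67.8762−46.0950) = 0.0000. V = [p*·0.0000 + (1−p*)·0.0000]/1.26 = 0.0000. B = V − Δ·S = 0.0000.
(3,3): S=74.5892. Δ = (V_up−V_dn)/(S_up−S_dn) = (0.0000−0.0000)/(99.9496−67.8762) = 0.0000. V = [p*·0.0000 + (1−p*)·0.0000]/1.26 = 0.0000. B = V − Δ·S = 0.0000.
(2,0): S=25.6711. Δ = (V_up−V_dn)/(S_up−S_dn) = (0.8101−5.8377)/(34.3993−23.3607) = -0.4555. V = [p*·0.8101 + (1−p*)·5.8377]/1.26 = 1.3853. B = V − Δ·S = 13.0773.
(2,1): S=37.8014. Δ = (V_up−V_dn)/(S_up−S_dn) = (0.0000−0.8101)/(50.6539−34.3993) = -0.0498. V = [p*·0.0000 + (1−p*)·0.8101]/1.26 = 0.1196. B = V − Δ·S = 2.0037.
(2,2): S=55.6636. Δ = (V_up−V_dn)/(S_up−S_dn) = (0.0000−0.0000)/(74.5892−50.6539) = 0.0000. V = [p*·0.0000 + (1−p*)·0.0000]/1.26 = 0.0000. B = V − Δ·S = 0.0000.
(1,0): S=28.2100. Δ = (V_up−V_dn)/(S_up−S_dn) = (0.1196−1.3853)/(37.8014−25.6711) = -0.1043. V = [p*·0.1196 + (1−p*)·1.3853]/1.26 = 0.2818. B = V − Δ·S = 3.2253.
(1,1): S=41.5400. Δ = (V_up−V_dn)/(S_up−S_dn) = (0.0000−0.1196)/(55.6636−37.8014) = -0.0067. V = [p*·0.0000 + (1−p*)·0.1196]/1.26 = 0.0177. B = V − Δ·S = 0.2959.
(0,0): S=31.0000. Δ = (V_up−V_dn)/(S_up−S_dn) = (0.0177−0.2818)/(41.5400−28.2100) = -0.0198. V = [p*·0.0177 + (1−p*)·0.2818]/1.26 = 0.0530. B = V − Δ·S = 0.6674.
Sanity check at the root: Δ(0,0)·S0 + B(0,0) reproduces V0 = 0.0530.

(0,0): Delta=-0.0198 Bond=0.6674
(1,0): Delta=-0.1043 Bond=3.2253
(1,1): Delta=-0.0067 Bond=0.2959
(2,0): Delta=-0.4555 Bond=13.0773
(2,1): Delta=-0.0498 Bond=2.0037
(2,2): Delta=0.0000 Bond=0.0000
(3,0): Delta=-1.0000 Bond=29.1984
(3,1): Delta=-0.3709 Bond=13.5698
(3,2): Delta=0.0000 Bond=0.0000
(3,3): Delta=0.0000 Bond=0.0000
V0=0.0530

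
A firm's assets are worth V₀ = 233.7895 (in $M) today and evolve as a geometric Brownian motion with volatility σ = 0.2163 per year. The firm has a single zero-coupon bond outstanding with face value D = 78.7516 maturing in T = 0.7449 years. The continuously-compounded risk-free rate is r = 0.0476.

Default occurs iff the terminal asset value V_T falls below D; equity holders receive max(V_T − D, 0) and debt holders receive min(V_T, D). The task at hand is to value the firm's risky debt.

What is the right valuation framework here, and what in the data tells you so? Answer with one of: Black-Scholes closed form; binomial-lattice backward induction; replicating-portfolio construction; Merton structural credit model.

framework: Merton structural credit model

Key observation: the data describe a firm's assets (V₀ = 233.7895, GBM) and a single zero-coupon debt of face 78.7516, so credit quantities follow from equity-as-call in the structural model.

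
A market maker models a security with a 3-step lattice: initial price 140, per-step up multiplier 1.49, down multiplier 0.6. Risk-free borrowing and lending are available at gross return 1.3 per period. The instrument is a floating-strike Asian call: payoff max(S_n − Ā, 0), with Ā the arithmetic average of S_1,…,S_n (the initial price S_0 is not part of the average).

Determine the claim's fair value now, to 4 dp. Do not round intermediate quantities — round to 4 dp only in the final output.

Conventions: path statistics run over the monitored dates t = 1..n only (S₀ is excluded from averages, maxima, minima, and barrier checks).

Under the martingale measure an up-move has probability p* = 0.7865; value the claim as the probability-weighted average of per-path payoffs, discounted 3 periods at R = 1.3.
Enumerate all 2^3 = 8 price paths (U = up ×1.49, D = down ×0.6); each path with k up-moves has probability p*^k·(1−p*)^(3−k).
DDD: Ā=54.8800, payoff=0.0000, prob=0.009730
UDD: Ā=136.2853, payoff=0.0000, prob=0.035846
DUD: Ā=94.7520, payoff=0.0000, prob=0.035846
UUD: Ā=235.3008, payoff=0.0000, prob=0.132063
DDU: Ā=69.8320, payoff=5.2640, prob=0.035846
UDU: Ā=173.4161, payoff=13.0723, prob=0.132063
DUU: Ā=131.8828, payoff=54.6056, prob=0.132063
UUU: Ā=327.5090, payoff=135.6039, prob=0.486546
Price = Σ prob·payoff / R^3 = 75.103970 / 2.197000 = 34.1848

price = 34.1848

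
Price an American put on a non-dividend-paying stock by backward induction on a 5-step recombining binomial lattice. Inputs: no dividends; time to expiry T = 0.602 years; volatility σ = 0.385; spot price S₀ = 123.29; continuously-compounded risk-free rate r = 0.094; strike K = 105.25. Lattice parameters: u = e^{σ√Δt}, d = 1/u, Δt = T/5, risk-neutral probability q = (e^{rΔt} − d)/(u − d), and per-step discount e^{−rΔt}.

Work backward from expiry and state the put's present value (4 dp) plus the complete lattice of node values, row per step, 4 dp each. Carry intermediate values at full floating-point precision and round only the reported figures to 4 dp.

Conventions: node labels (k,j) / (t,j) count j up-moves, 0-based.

params: Δt=0.12040 u=1.14292 d=0.87495 q=0.50913 e^(-rΔt)=0.98875
t_5 payoffs: 42.0320 22.6699 0.0000 0.0000 0.0000 0.0000
k=4: node(4,0) S=72.2534 payoff=32.9966 vs cont=31.8121 → 32.9966 [stop]  node(4,1) S=94.3828 payoff=10.8672 vs cont=11.0028 → 11.0028 [wait]  node(4,2) S=123.2900 payoff=0.0000 vs cont=0.0000 → 0.0000 [wait]  node(4,3) S=161.0507 payoff=0.0000 vs cont=0.0000 → 0.0000 [wait]  node(4,4) S=210.3766 payoff=0.0000 vs cont=0.0000 → 0.0000 [wait]
k=3: node(3,0) S=82.5801 payoff=22.6699 vs cont=21.5537 → 22.6699 [stop]  node(3,1) S=107.8724 payoff=0.0000 vs cont=5.3402 → 5.3402 [wait]  node(3,2) S=140.9111 payoff=0.0000 vs cont=0.0000 → 0.0000 [wait]  node(3,3) S=184.0687 payoff=0.0000 vs cont=0.0000 → 0.0000 [wait]
k=2: node(2,0) S=94.3828 payoff=10.8672 vs cont=13.6911 → 13.6911 [wait]  node(2,1) S=123.2900 payoff=0.0000 vs cont=2.5919 → 2.5919 [wait]  node(2,2) S=161.0507 payoff=0.0000 vs cont=0.0000 → 0.0000 [wait]
k=1: node(1,0) S=107.8724 payoff=0.0000 vs cont=7.9497 → 7.9497 [wait]  node(1,1) S=140.9111 payoff=0.0000 vs cont=1.2580 → 1.2580 [wait]
k=0: node(0,0) S=123.2900 payoff=0.0000 vs cont=4.4916 → 4.4916 [wait]

price = 4.4916
tree:
4.4916
7.9497 1.2580
13.6911 2.5919 0.0000
22.6699 5.3402 0.0000 0.0000
32.9966 11.0028 0.0000 0.0000 0.0000
42.0320 22.6699 0.0000 0.0000 0.0000 0.0000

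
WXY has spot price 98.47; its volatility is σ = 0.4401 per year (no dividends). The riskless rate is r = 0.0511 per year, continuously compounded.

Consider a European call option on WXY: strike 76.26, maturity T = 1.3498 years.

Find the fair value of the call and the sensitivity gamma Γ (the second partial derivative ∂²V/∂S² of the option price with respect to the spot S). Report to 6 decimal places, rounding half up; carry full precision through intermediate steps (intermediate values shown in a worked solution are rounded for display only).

price = 33.992255
Γ = 0.005330

σ√T = 0.4401·√1.3498 = 0.511312
d₁ = (ln(S/K) + (r+σ²/2)T) / (σ√T) = (ln(98.47/76.26) + (0.0511+0.4401²/2)·1.3498) / 0.511312 = (0.255603 + 0.199695) / 0.511312 = 0.890451
d₂ = d₁ − σ√T = 0.890451 − 0.511312 = 0.379139
e^{−rT} = 0.933350
N(d₁) = 0.813388,  N(d₂) = 0.647708
Call price V = S·N(d₁) − K·e^{−rT}·N(d₂) = 80.094318 − 46.102063 = 33.992255
φ(d₁) = (1/√(2π))·e^{−d₁²/2} = 0.268370
Γ = φ(d₁) / (S·σ·√T) = 0.005330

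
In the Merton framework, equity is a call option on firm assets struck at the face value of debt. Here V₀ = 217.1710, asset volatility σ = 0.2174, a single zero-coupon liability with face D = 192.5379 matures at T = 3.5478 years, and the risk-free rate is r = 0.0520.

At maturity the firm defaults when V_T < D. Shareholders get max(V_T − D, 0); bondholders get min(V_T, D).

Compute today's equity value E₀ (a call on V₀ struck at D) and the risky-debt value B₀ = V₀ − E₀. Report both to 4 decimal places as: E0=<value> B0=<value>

E0=67.0584 B0=150.1126

Work the structural quantities from V₀ = 217.1710 against face 192.5379:
d₁ = [ln(V₀/D) + (r + σ²/2)T] / (σ√T)
   = [ln(217.1710/192.5379) + (0.0520 + 0.5·0.2174²)·3.5478] / (0.2174·√3.5478)
   = [0.120392 + 0.268325] / 0.409486 = 0.949280
d₂ = d₁ − σ√T = 0.949280 − 0.409486 = 0.539794
N(d₁) = 0.828761,  N(d₂) = 0.705331,  e^(−rT) = 0.831532
E₀ = V₀·N(d₁) − D·e^(−rT)·N(d₂)
   = 217.1710·0.828761 − 192.5379·0.831532·0.705331 = 67.058435
B₀ = V₀ − E₀ = 217.1710 − 67.058435 = 150.112565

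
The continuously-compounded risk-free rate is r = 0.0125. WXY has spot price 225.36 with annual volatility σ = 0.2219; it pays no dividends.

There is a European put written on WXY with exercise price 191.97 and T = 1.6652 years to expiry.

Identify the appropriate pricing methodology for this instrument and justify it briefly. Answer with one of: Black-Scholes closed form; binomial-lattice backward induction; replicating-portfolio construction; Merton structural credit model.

framework: Black-Scholes closed form

Key observation: the strike-191.97 put on WXY is European-exercise on a continuously-modelled lognormal underlying, so its value is a single closed-form evaluation.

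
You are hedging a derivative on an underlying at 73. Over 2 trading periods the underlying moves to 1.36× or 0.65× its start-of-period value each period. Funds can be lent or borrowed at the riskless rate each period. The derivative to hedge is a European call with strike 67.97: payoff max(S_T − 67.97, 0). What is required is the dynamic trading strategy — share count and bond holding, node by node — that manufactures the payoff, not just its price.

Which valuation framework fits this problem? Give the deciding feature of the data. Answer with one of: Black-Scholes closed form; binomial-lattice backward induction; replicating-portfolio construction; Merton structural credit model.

framework: replicating-portfolio construction

Key observation: the mandate to exhibit the hedge at every date and state singles out the replicating-portfolio construction on the 2-period tree with factors 1.36 and 0.65 from 73.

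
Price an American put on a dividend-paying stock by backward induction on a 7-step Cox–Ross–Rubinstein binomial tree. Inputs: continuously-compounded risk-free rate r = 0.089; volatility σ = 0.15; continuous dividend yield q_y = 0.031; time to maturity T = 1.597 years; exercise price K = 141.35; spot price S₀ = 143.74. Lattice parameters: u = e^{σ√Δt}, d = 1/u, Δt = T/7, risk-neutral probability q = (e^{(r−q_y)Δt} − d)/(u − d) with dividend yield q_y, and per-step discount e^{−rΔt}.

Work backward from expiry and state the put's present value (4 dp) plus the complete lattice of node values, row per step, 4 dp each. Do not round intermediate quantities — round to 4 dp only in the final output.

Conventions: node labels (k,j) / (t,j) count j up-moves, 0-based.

price = 5.6524
tree:
5.6524
9.8965 2.7168
16.7993 5.1470 1.0173
25.4107 9.4696 2.1353 0.2271
33.4268 16.7993 4.3893 0.5453 0.0000
40.8886 25.4107 8.7678 1.3093 0.0000 0.0000
47.8345 33.4268 16.7993 3.1437 0.0000 0.0000 0.0000
54.3002 40.8886 25.4107 7.5482 0.0000 0.0000 0.0000 0.0000

params: Δt=0.22814 u=1.07428 d=0.93086 q=0.57497 e^(-rΔt)=0.97990
t_7 payoffs: 54.3002 40.8886 25.4107 7.5482 0.0000 0.0000 0.0000 0.0000
k=6: node(6,0) S=93.5155 payoff=47.8345 vs cont=45.6524 → 47.8345 [stop]  node(6,1) S=107.9232 payoff=33.4268 vs cont=31.3462 → 33.4268 [stop]  node(6,2) S=124.5507 payoff=16.7993 vs cont=14.8359 → 16.7993 [stop]  node(6,3) S=143.7400 payoff=0.0000 vs cont=3.1437 → 3.1437 [wait]  node(6,4) S=165.8857 payoff=0.0000 vs cont=0.0000 → 0.0000 [wait]  node(6,5) S=191.4433 payoff=0.0000 vs cont=0.0000 → 0.0000 [wait]  node(6,6) S=220.9386 payoff=0.0000 vs cont=0.0000 → 0.0000 [wait]
k=5: node(5,0) S=100.4614 payoff=40.8886 vs cont=38.7554 → 40.8886 [stop]  node(5,1) S=115.9393 payoff=25.4107 vs cont=23.3867 → 25.4107 [stop]  node(5,2) S=133.8018 payoff=7.5482 vs cont=8.7678 → 8.7678 [wait]  node(5,3) S=154.4164 payoff=0.0000 vs cont=1.3093 → 1.3093 [wait]  node(5,4) S=178.2069 payoff=0.0000 vs cont=0.0000 → 0.0000 [wait]  node(5,5) S=205.6629 payoff=0.0000 vs cont=0.0000 → 0.0000 [wait]
k=4: node(4,0) S=107.9232 payoff=33.4268 vs cont=31.3462 → 33.4268 [stop]  node(4,1) S=124.5507 payoff=16.7993 vs cont=15.5230 → 16.7993 [stop]  node(4,2) S=143.7400 payoff=0.0000 vs cont=4.3893 → 4.3893 [wait]  node(4,3) S=165.8857 payoff=0.0000 vs cont=0.5453 → 0.5453 [wait]  node(4,4) S=191.4433 payoff=0.0000 vs cont=0.0000 → 0.0000 [wait]
k=3: node(3,0) S=115.9393 payoff=25.4107 vs cont=23.3867 → 25.4107 [stop]  node(3,1) S=133.8018 payoff=7.5482 vs cont=9.4696 → 9.4696 [wait]  node(3,2) S=154.4164 payoff=0.0000 vs cont=2.1353 → 2.1353 [wait]  node(3,3) S=178.2069 payoff=0.0000 vs cont=0.2271 → 0.2271 [wait]
k=2: node(2,0) S=124.5507 payoff=16.7993 vs cont=15.9185 → 16.7993 [stop]  node(2,1) S=143.7400 payoff=0.0000 vs cont=5.1470 → 5.1470 [wait]  node(2,2) S=165.8857 payoff=0.0000 vs cont=1.0173 → 1.0173 [wait]
k=1: node(1,0) S=133.8018 payoff=7.5482 vs cont=9.8965 → 9.8965 [wait]  node(1,1) S=154.4164 payoff=0.0000 vs cont=2.7168 → 2.7168 [wait]
k=0: node(0,0) S=143.7400 payoff=0.0000 vs cont=5.6524 → 5.6524 [wait]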